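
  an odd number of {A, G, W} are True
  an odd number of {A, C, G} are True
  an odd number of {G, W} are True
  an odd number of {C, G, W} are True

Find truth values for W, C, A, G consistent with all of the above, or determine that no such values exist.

W = False, C = False, A = False, G = True

{A, G, W}: 1 true → odd ✓
{A, C, G}: 1 true → odd ✓
{G, W}: 1 true → odd ✓
{C, G, W}: 1 true → odd ✓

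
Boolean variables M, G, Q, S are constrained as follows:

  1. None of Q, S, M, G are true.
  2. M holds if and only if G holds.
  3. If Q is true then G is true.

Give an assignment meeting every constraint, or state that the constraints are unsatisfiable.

M=F, G=F, Q=F, S=F

  (1) {Q, S, M, G}: 0 true — none ✓
  (2) M=F, G=F — same ✓
  (3) Q=F ⇒ G: vacuous ✓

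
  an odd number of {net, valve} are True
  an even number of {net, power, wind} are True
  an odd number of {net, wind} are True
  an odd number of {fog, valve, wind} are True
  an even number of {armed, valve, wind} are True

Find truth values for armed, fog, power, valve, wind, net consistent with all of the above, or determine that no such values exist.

armed: False; fog: True; power: True; valve: False; wind: False; net: True

{net, valve}: 1 true → odd ✓
{net, power, wind}: 2 true → even ✓
{net, wind}: 1 true → odd ✓
{fog, valve, wind}: 1 true → odd ✓
{armed, valve, wind}: 0 true → even ✓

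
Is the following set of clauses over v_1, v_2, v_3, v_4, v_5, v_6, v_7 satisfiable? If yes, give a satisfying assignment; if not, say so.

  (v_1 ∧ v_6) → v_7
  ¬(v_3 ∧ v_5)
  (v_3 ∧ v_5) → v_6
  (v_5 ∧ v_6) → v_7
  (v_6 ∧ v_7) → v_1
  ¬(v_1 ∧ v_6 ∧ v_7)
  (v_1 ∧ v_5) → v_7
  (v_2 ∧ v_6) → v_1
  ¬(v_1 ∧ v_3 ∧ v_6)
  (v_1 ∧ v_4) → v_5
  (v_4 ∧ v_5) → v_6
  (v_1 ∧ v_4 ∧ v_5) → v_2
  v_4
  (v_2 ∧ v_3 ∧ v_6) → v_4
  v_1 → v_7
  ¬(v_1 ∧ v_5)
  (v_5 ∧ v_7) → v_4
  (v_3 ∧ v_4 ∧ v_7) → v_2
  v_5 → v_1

Unit clause (v_4) forces v_4 = True.
Try v_1 = True:
  (¬v_1 ∨ v_7) forces v_7 = True.
  (¬v_1 ∨ ¬v_4 ∨ v_5) forces v_5 = True.
  clause (¬v_1 ∨ ¬v_5) is falsified — backtrack.
So v_1 = False.
  then (v_1 ∨ ¬v_5) forces v_5 = False.
Set v_2 = True.
  then (v_1 ∨ ¬v_2 ∨ ¬v_6) forces v_6 = False.
Set v_3 = False.
Set v_7 = False.
All clauses satisfied.

v_1 = False; v_2 = True; v_3 = False; v_4 = True; v_5 = False; v_6 = False; v_7 = False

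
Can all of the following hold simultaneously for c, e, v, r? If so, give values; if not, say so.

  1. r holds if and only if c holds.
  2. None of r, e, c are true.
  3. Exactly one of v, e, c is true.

c=F; e=F; v=T; r=F

  (1) r=F, c=F — same ✓
  (2) {r, e, c}: 0 true — none ✓
  (3) {v, e, c}: 1 true — exactly one ✓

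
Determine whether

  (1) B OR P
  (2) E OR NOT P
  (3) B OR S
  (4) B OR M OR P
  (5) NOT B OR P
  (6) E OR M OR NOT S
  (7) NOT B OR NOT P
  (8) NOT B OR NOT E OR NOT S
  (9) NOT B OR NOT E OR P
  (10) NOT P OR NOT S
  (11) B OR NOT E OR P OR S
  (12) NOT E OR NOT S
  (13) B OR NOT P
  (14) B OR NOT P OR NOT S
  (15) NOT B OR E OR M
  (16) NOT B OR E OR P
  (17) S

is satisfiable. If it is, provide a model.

The formula is unsatisfiable.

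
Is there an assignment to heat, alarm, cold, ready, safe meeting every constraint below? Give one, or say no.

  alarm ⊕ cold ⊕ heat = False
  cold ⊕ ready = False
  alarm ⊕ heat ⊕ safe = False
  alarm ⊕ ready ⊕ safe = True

heat=T, alarm=T, cold=F, ready=F, safe=F

alarm ⊕ cold ⊕ heat = T ⊕ F ⊕ T = False ✓
cold ⊕ ready = F ⊕ F = False ✓
alarm ⊕ heat ⊕ safe = T ⊕ T ⊕ F = False ✓
alarm ⊕ ready ⊕ safe = T ⊕ F ⊕ F = True ✓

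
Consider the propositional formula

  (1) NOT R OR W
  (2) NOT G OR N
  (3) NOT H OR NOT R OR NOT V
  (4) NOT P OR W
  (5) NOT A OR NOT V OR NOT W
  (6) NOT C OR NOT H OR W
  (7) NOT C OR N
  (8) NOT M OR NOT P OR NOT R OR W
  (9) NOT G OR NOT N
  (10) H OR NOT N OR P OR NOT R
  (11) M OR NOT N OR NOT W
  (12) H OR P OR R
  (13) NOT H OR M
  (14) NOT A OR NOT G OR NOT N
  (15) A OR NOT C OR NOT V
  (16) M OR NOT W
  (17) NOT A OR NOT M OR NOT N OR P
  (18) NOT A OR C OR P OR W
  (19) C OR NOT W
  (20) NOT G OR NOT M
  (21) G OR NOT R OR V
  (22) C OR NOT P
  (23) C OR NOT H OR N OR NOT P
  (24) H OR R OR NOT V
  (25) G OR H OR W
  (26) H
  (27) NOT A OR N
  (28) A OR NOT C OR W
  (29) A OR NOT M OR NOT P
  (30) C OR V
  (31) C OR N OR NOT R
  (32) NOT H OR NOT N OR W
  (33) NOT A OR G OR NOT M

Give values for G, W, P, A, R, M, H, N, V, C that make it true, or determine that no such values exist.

G = False; W = False; P = False; A = False; R = False; M = True; H = True; N = False; V = True; C = False

Unit clause (H) forces H = True.
In (NOT H OR M) only M is left, so M = True.
In (NOT G OR NOT M) only NOT G is left, so G = False.
In (NOT A OR G OR NOT M) only NOT A is left, so A = False.
In (A OR NOT M OR NOT P) only NOT P is left, so P = False.
Set W = False.
  then (NOT R OR W) forces R = False.
  then (NOT C OR NOT H OR W) forces C = False.
  then (C OR V) forces V = True.
  then (NOT H OR NOT N OR W) forces N = False.
All clauses satisfied.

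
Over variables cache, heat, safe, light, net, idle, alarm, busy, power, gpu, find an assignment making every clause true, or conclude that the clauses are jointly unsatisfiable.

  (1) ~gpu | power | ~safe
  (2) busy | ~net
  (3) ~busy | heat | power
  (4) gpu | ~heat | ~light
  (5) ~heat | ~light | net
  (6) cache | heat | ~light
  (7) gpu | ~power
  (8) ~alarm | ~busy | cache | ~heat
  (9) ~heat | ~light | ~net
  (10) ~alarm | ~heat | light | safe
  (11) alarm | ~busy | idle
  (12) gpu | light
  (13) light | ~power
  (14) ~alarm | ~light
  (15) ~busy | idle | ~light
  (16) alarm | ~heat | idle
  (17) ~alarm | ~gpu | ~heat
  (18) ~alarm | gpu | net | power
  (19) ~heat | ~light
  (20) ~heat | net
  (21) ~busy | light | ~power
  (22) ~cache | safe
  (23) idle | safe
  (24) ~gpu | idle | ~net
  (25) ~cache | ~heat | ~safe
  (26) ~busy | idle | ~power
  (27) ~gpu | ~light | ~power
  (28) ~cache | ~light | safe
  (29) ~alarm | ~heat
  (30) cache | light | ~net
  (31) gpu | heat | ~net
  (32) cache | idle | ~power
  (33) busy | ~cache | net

cache = False, heat = False, safe = False, light = False, net = False, idle = True, alarm = False, busy = False, power = False, gpu = True

Set cache = False.
Set heat = False.
  then (cache | heat | ~light) forces light = False.
  then (gpu | light) forces gpu = True.
  then (light | ~power) forces power = False.
  then (cache | light | ~net) forces net = False.
  then (~gpu | power | ~safe) forces safe = False.
  then (~busy | heat | power) forces busy = False.
  then (idle | safe) forces idle = True.
Set alarm = False.
All clauses satisfied.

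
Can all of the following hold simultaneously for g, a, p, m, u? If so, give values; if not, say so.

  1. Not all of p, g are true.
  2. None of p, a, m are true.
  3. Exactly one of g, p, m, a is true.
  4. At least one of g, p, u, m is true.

g = True, a = False, p = False, m = False, u = True

  (1) {p, g}: 1/2 true — not all ✓
  (2) {p, a, m}: 0 true — none ✓
  (3) {g, p, m, a}: 1 true — exactly one ✓
  (4) {g, p, u, m}: 2 true — at least one ✓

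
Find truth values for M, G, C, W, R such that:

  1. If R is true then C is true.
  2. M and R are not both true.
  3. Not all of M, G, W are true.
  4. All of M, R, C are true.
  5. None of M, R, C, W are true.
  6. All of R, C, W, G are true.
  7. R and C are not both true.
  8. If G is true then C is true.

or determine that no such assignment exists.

Case M = True:
  Constraint (5) is violated (M=T) — contradiction.
Case M = False:
  Constraint (4) is violated (M=F) — contradiction.
Both cases fail — unsatisfiable.

No satisfying assignment exists.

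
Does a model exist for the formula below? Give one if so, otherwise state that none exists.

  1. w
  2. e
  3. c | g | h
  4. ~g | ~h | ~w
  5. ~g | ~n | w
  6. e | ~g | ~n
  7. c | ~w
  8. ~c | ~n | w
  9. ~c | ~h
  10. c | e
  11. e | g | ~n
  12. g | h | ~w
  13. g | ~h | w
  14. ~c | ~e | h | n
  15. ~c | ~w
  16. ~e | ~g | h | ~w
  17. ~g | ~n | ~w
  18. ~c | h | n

Case w = True:
  (e) forces e = True.
  (c | ~w) forces c = True.
  Clause (~c | ~w) is falsified — contradiction.
Case w = False:
  Clause (w) is falsified — contradiction.
Both cases fail, so the formula is unsatisfiable.

UNSATISFIABLE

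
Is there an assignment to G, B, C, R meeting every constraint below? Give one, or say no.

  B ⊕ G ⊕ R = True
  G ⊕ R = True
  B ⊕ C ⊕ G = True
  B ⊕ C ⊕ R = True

Unsatisfiable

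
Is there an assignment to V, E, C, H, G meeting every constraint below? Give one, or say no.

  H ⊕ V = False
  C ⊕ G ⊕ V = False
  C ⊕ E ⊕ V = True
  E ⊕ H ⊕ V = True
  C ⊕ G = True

V = True, E = True, C = True, H = True, G = False

H ⊕ V = T ⊕ T = False ✓
C ⊕ G ⊕ V = T ⊕ F ⊕ T = False ✓
C ⊕ E ⊕ V = T ⊕ T ⊕ T = True ✓
E ⊕ H ⊕ V = T ⊕ T ⊕ T = True ✓
C ⊕ G = T ⊕ F = True ✓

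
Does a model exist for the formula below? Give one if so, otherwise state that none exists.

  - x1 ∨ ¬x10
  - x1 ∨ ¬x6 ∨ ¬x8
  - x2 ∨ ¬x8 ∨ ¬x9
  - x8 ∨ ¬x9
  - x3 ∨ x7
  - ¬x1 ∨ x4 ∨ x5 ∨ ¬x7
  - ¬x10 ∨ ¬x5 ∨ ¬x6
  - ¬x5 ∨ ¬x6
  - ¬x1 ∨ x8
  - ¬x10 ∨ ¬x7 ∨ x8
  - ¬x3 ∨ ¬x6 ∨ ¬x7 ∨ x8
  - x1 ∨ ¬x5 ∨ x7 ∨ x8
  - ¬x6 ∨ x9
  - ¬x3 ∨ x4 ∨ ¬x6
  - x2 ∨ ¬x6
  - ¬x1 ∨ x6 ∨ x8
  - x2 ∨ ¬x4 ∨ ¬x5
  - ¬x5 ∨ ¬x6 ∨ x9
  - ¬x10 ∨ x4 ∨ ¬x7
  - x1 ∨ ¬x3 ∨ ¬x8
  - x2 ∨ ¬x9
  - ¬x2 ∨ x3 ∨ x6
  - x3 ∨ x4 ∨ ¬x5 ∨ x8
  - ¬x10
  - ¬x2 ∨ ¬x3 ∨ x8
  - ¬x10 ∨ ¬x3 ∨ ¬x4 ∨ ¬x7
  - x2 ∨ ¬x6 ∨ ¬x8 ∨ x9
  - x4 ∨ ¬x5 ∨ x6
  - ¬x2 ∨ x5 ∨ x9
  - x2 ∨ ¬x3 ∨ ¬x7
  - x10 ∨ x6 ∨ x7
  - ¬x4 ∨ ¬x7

x1=F, x2=F, x3=F, x4=F, x5=F, x6=F, x7=T, x8=F, x9=F, x10=F

Unit clause (¬x10) forces x10 = False.
Set x1 = False.
Set x2 = False.
  then (x2 ∨ ¬x6) forces x6 = False.
  then (x2 ∨ ¬x9) forces x9 = False.
  then (x10 ∨ x6 ∨ x7) forces x7 = True.
  then (¬x4 ∨ ¬x7) forces x4 = False.
  then (x4 ∨ ¬x5 ∨ x6) forces x5 = False.
  then (x2 ∨ ¬x3 ∨ ¬x7) forces x3 = False.
Set x8 = False.
All clauses satisfied.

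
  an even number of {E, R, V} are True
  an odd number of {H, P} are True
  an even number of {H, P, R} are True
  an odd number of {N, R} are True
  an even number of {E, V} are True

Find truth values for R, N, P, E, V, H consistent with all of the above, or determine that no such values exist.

Adding constraints 1, 2, 3, 5 mod 2: every variable appears an even number of times on the left, so the left side is 0.
But the right sides sum to 1 (mod 2). 0 ≠ 1 — the system is inconsistent.

Unsatisfiable — no assignment works.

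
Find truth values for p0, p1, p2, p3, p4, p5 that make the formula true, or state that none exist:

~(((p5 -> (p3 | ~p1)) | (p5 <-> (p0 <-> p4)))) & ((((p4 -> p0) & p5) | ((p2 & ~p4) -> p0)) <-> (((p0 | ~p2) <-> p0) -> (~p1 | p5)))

p0 = True, p1 = True, p2 = True, p3 = False, p4 = False, p5 = True

  ~(((p5 -> (p3 | ~p1)) | (p5 <-> (p0 <-> p4)))) = True
    (p5 -> (p3 | ~p1)) | (p5 <-> (p0 <-> p4)) = False
      p5 -> (p3 | ~p1) = False
        p3 | ~p1 = False
          ~p1 = False
      p5 <-> (p0 <-> p4) = False
        p0 <-> p4 = False
  (((p4 -> p0) & p5) | ((p2 & ~p4) -> p0)) <-> (((p0 | ~p2) <-> p0) -> (~p1 | p5)) = True
    ((p4 -> p0) & p5) | ((p2 & ~p4) -> p0) = True
      (p4 -> p0) & p5 = True
        p4 -> p0 = True
      (p2 & ~p4) -> p0 = True
        p2 & ~p4 = True
          ~p4 = True
    ((p0 | ~p2) <-> p0) -> (~p1 | p5) = True
      (p0 | ~p2) <-> p0 = True
        p0 | ~p2 = True
          ~p2 = False
      ~p1 | p5 = True
        ~p1 = False
Both conjuncts True, so the formula holds.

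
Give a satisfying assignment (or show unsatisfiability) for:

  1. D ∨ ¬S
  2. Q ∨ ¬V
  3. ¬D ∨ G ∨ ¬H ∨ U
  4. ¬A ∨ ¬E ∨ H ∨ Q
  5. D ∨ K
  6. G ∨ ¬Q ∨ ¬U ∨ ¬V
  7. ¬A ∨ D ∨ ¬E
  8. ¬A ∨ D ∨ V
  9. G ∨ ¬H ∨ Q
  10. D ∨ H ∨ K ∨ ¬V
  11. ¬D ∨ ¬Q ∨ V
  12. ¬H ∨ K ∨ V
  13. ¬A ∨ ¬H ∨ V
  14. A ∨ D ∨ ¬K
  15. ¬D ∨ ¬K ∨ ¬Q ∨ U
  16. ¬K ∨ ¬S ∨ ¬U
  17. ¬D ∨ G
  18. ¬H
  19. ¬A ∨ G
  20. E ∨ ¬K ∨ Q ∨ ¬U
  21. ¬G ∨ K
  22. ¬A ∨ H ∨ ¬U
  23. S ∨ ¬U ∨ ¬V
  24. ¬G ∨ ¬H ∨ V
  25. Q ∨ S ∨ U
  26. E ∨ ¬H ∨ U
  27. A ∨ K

E: True, D: True, K: True, A: False, V: False, S: True, H: False, G: True, U: False, Q: False

Unit clause (¬H) forces H = False.
Set E = True.
Try D = False:
  (D ∨ ¬S) forces S = False.
  (D ∨ K) forces K = True.
  (¬A ∨ D ∨ ¬E) forces A = False.
  clause (A ∨ D ∨ ¬K) is falsified — backtrack.
So D = True.
  then (¬D ∨ G) forces G = True.
  then (¬G ∨ K) forces K = True.
Try A = True:
  (¬A ∨ ¬E ∨ H ∨ Q) forces Q = True.
  (¬D ∨ ¬Q ∨ V) forces V = True.
  (¬D ∨ ¬K ∨ ¬Q ∨ U) forces U = True.
  clause (¬A ∨ H ∨ ¬U) is falsified — backtrack.
So A = False.
Set V = False.
  then (¬D ∨ ¬Q ∨ V) forces Q = False.
Set S = True.
  then (¬K ∨ ¬S ∨ ¬U) forces U = False.
All clauses satisfied.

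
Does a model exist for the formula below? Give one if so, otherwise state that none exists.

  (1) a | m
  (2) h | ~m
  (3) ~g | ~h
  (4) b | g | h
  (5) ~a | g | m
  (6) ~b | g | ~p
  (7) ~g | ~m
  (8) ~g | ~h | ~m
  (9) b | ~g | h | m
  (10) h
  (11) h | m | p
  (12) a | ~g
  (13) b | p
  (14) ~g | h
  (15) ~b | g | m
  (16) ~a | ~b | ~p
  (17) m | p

a = False, h = True, g = False, b = False, m = True, p = True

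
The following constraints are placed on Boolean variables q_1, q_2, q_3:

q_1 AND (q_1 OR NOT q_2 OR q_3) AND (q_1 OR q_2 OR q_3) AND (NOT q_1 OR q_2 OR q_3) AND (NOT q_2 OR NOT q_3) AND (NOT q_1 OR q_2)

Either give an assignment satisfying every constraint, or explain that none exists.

q_1: True; q_2: True; q_3: False

Unit clause (q_1) forces q_1 = True.
In (NOT q_1 OR q_2) only q_2 is left, so q_2 = True.
In (NOT q_2 OR NOT q_3) only NOT q_3 is left, so q_3 = False.
All clauses satisfied.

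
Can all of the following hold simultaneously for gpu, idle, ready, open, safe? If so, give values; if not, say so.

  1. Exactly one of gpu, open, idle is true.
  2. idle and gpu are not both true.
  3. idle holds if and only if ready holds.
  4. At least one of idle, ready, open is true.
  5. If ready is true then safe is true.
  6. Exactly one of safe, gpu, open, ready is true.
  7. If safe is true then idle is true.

gpu=F, idle=F, ready=F, open=T, safe=F

  (1) {gpu, open, idle}: 1 true — exactly one ✓
  (2) idle=F, gpu=F — not both ✓
  (3) idle=F, ready=F — same ✓
  (4) {idle, ready, open}: 1 true — at least one ✓
  (5) ready=F ⇒ safe: vacuous ✓
  (6) {safe, gpu, open, ready}: 1 true — exactly one ✓
  (7) safe=F ⇒ idle: vacuous ✓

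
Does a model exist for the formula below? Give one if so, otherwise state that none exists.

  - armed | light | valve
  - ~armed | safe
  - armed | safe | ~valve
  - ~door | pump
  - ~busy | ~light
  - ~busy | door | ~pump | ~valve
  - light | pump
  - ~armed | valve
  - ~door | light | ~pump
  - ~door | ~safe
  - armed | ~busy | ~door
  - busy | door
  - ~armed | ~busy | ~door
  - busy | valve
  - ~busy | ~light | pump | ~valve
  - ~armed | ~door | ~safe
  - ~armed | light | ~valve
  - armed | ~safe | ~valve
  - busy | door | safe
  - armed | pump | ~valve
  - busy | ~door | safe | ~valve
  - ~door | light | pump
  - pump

Case safe = True:
  (~door | ~safe) forces door = False.
  (busy | door) forces busy = True.
  (~busy | ~light) forces light = False.
  (light | pump) forces pump = True.
  (~busy | door | ~pump | ~valve) forces valve = False.
  (armed | light | valve) forces armed = True.
  Clause (~armed | valve) is falsified — contradiction.
Case safe = False:
  (~armed | safe) forces armed = False.
  (armed | safe | ~valve) forces valve = False.
  (armed | light | valve) forces light = True.
  (~busy | ~light) forces busy = False.
  Clause (busy | valve) is falsified — contradiction.
Both cases fail, so the formula is unsatisfiable.

No satisfying assignment exists.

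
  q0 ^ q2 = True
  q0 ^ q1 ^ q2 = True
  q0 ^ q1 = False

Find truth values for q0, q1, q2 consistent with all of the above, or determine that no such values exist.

q0 = False; q1 = False; q2 = True

q0 ^ q2 = F ^ T = True ✓
q0 ^ q1 ^ q2 = F ^ F ^ T = True ✓
q0 ^ q1 = F ^ F = False ✓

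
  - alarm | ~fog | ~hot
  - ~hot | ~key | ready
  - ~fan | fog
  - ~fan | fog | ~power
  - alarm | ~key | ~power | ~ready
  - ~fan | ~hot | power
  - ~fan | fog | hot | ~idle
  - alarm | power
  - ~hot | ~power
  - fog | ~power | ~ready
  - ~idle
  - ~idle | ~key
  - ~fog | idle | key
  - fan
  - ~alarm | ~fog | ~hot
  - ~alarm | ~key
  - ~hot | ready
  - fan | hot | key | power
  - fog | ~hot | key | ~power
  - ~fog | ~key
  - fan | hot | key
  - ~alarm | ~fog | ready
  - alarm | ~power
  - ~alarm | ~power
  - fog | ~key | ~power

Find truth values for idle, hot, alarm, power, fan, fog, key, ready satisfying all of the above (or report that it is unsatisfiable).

Case idle = True:
  Clause (~idle) is falsified — contradiction.
Case idle = False:
  (fan) forces fan = True.
  (~fan | fog) forces fog = True.
  (~fog | idle | key) forces key = True.
  Clause (~fog | ~key) is falsified — contradiction.
Both cases fail, so the formula is unsatisfiable.

Unsatisfiable — no assignment works.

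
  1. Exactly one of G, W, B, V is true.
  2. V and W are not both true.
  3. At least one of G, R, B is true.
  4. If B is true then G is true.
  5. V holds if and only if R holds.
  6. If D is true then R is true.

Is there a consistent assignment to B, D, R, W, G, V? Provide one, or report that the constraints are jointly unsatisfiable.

B = False, D = False, R = False, W = False, G = True, V = False

  (1) {G, W, B, V}: 1 true — exactly one ✓
  (2) V=F, W=F — not both ✓
  (3) {G, R, B}: 1 true — at least one ✓
  (4) B=F ⇒ G: vacuous ✓
  (5) V=F, R=F — same ✓
  (6) D=F ⇒ R: vacuous ✓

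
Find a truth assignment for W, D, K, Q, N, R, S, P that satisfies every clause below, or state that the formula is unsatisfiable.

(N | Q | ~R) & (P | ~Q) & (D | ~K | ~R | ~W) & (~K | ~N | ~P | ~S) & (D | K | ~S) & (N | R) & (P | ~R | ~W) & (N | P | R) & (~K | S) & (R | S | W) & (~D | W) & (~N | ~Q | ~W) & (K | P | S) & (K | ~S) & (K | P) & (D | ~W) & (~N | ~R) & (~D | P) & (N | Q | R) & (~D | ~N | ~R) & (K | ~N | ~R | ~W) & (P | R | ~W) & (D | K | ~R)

W: False, D: False, K: True, Q: False, N: True, R: False, S: True, P: False

Set W = False.
  then (~D | W) forces D = False.
Set K = True.
  then (~K | S) forces S = True.
Set Q = False.
Try N = False:
  (N | Q | ~R) forces R = False.
  clause (N | R) is falsified — backtrack.
So N = True.
  then (~K | ~N | ~P | ~S) forces P = False.
  then (~N | ~R) forces R = False.
All clauses satisfied.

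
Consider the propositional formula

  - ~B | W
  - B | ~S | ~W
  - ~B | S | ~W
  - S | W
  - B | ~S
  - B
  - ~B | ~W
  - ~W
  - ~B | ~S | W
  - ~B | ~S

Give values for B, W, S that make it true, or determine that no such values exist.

Case B = True:
  (~B | W) forces W = True.
  Clause (~B | ~W) is falsified — contradiction.
Case B = False:
  Clause (B) is falsified — contradiction.
Both cases fail, so the formula is unsatisfiable.

No satisfying assignment exists.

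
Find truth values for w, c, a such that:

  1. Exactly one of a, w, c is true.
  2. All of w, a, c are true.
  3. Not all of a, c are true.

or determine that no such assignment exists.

No satisfying assignment exists.

Case w = True:
  (1) with w=T forces a = False.
  Constraint (2) is violated (a=F) — contradiction.
Case w = False:
  Constraint (2) is violated (w=F) — contradiction.
Both cases fail — unsatisfiable.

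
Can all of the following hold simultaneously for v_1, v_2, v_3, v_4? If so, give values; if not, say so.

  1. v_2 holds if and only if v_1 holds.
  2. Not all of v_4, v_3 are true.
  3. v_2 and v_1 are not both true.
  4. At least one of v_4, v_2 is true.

v_1=F; v_2=F; v_3=F; v_4=T

  (1) v_2=F, v_1=F — same ✓
  (2) {v_4, v_3}: 1/2 true — not all ✓
  (3) v_2=F, v_1=F — not both ✓
  (4) {v_4, v_2}: 1 true — at least one ✓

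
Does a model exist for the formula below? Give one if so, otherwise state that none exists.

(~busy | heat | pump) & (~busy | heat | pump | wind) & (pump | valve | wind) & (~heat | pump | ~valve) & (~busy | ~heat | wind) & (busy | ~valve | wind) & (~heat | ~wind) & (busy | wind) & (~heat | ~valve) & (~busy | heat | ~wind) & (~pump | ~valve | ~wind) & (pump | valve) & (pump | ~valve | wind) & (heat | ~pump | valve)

Set pump = True.
Try wind = True:
  (~heat | ~wind) forces heat = False.
  (~busy | heat | ~wind) forces busy = False.
  (~pump | ~valve | ~wind) forces valve = False.
  clause (heat | ~pump | valve) is falsified — backtrack.
So wind = False.
  then (busy | wind) forces busy = True.
  then (~busy | ~heat | wind) forces heat = False.
  then (heat | ~pump | valve) forces valve = True.
All clauses satisfied.

pump = True, wind = False, busy = True, valve = True, heat = False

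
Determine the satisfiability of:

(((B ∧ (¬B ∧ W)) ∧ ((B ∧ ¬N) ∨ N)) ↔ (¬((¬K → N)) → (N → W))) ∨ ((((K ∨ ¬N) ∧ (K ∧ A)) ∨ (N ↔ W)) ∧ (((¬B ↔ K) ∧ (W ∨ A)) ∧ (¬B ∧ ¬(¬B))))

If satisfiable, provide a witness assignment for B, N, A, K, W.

UNSATISFIABLE

Case B = True: the formula simplifies to ¬((¬((¬K → N)) → (N → W))).
  N = True: this becomes ¬((False → W)) = False.
  N = False: this becomes ¬((¬K → True)) = False.
Case B = False: the formula simplifies to ¬((¬((¬K → N)) → (N → W))).
  N = True: this becomes ¬((False → W)) = False.
  N = False: this becomes ¬((¬K → True)) = False.
Both cases fail — unsatisfiable.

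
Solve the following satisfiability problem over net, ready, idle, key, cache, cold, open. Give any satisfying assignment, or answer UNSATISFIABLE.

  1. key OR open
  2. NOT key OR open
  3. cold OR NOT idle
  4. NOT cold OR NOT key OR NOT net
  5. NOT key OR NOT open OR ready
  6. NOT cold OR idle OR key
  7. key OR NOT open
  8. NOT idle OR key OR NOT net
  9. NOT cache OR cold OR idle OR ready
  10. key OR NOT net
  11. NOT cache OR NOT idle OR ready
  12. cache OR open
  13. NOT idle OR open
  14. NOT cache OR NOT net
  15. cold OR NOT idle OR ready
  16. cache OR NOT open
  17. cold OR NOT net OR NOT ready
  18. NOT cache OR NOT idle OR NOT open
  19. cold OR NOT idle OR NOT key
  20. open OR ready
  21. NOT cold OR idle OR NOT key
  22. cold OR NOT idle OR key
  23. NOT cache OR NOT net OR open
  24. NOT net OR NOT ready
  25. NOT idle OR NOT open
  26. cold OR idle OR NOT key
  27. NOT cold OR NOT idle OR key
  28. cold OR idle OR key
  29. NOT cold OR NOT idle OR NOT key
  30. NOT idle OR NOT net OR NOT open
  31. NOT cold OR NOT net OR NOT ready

The formula is unsatisfiable.

Case key = True:
  (NOT key OR open) forces open = True.
  (NOT key OR NOT open OR ready) forces ready = True.
  (cache OR NOT open) forces cache = True.
  (NOT cache OR NOT net) forces net = False.
  (NOT cache OR NOT idle OR NOT open) forces idle = False.
  (NOT cold OR idle OR NOT key) forces cold = False.
  Clause (cold OR idle OR NOT key) is falsified — contradiction.
Case key = False:
  (key OR open) forces open = True.
  Clause (key OR NOT open) is falsified — contradiction.
Both cases fail, so the formula is unsatisfiable.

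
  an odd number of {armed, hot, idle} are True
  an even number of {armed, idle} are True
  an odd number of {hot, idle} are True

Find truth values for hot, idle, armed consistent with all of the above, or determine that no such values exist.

hot: True, idle: False, armed: False

{armed, hot, idle}: 1 true → odd ✓
{armed, idle}: 0 true → even ✓
{hot, idle}: 1 true → odd ✓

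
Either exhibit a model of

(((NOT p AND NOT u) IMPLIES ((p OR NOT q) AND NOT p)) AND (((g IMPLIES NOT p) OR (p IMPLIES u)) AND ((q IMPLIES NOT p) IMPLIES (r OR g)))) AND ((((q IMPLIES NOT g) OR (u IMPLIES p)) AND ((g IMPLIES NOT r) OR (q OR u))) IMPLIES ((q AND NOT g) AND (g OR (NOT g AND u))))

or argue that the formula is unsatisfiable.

r = True; g = False; p = True; u = True; q = True

  ((NOT p AND NOT u) IMPLIES ((p OR NOT q) AND NOT p)) AND (((g IMPLIES NOT p) OR (p IMPLIES u)) AND ((q IMPLIES NOT p) IMPLIES (r OR g))) = True
    (NOT p AND NOT u) IMPLIES ((p OR NOT q) AND NOT p) = True
      NOT p AND NOT u = False
        NOT p = False
        NOT u = False
      (p OR NOT q) AND NOT p = False
        p OR NOT q = True
          NOT q = False
        NOT p = False
    ((g IMPLIES NOT p) OR (p IMPLIES u)) AND ((q IMPLIES NOT p) IMPLIES (r OR g)) = True
      (g IMPLIES NOT p) OR (p IMPLIES u) = True
        g IMPLIES NOT p = True
          NOT p = False
        p IMPLIES u = True
      (q IMPLIES NOT p) IMPLIES (r OR g) = True
        q IMPLIES NOT p = False
          NOT p = False
        r OR g = True
  (((q IMPLIES NOT g) OR (u IMPLIES p)) AND ((g IMPLIES NOT r) OR (q OR u))) IMPLIES ((q AND NOT g) AND (g OR (NOT g AND u))) = True
    ((q IMPLIES NOT g) OR (u IMPLIES p)) AND ((g IMPLIES NOT r) OR (q OR u)) = True
      (q IMPLIES NOT g) OR (u IMPLIES p) = True
        q IMPLIES NOT g = True
          NOT g = True
        u IMPLIES p = True
      (g IMPLIES NOT r) OR (q OR u) = True
        g IMPLIES NOT r = True
          NOT r = False
        q OR u = True
    (q AND NOT g) AND (g OR (NOT g AND u)) = True
      q AND NOT g = True
        NOT g = True
      g OR (NOT g AND u) = True
        NOT g AND u = True
          NOT g = True
Both conjuncts True, so the formula holds.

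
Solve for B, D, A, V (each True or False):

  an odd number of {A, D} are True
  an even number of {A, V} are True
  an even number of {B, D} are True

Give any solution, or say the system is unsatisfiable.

B = False, D = False, A = True, V = True

{A, D}: 1 true → odd ✓
{A, V}: 2 true → even ✓
{B, D}: 0 true → even ✓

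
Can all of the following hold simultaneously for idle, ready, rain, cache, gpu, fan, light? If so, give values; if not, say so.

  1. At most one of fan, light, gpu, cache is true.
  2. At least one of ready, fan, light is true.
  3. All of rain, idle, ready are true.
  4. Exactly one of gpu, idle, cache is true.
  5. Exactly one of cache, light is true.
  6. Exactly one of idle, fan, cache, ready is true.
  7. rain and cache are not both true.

Case ready = True:
  (3) forces rain = True.
  (3) forces idle = True.
  Constraint (6) is violated (idle=T, ready=T) — contradiction.
Case ready = False:
  Constraint (3) is violated (ready=F) — contradiction.
Both cases fail — unsatisfiable.

The formula is unsatisfiable.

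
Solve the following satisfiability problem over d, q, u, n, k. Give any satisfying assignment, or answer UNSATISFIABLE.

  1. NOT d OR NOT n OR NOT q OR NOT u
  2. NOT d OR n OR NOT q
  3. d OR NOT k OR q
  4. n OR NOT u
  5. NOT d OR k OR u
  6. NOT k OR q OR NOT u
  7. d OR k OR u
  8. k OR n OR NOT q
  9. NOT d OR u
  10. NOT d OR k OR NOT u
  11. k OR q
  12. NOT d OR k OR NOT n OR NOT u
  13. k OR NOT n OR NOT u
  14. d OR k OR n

d: False, q: True, u: False, n: True, k: True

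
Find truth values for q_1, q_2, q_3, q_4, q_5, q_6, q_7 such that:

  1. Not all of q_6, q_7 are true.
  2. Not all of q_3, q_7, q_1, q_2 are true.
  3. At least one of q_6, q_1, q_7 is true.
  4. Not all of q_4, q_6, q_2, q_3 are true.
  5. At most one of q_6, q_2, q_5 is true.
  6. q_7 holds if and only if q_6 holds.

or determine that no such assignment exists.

q_1 = True, q_2 = True, q_3 = False, q_4 = False, q_5 = False, q_6 = False, q_7 = False

  (1) {q_6, q_7}: 0/2 true — not all ✓
  (2) {q_3, q_7, q_1, q_2}: 2/4 true — not all ✓
  (3) {q_6, q_1, q_7}: 1 true — at least one ✓
  (4) {q_4, q_6, q_2, q_3}: 1/4 true — not all ✓
  (5) {q_6, q_2, q_5}: 1 true — at most one ✓
  (6) q_7=F, q_6=F — same ✓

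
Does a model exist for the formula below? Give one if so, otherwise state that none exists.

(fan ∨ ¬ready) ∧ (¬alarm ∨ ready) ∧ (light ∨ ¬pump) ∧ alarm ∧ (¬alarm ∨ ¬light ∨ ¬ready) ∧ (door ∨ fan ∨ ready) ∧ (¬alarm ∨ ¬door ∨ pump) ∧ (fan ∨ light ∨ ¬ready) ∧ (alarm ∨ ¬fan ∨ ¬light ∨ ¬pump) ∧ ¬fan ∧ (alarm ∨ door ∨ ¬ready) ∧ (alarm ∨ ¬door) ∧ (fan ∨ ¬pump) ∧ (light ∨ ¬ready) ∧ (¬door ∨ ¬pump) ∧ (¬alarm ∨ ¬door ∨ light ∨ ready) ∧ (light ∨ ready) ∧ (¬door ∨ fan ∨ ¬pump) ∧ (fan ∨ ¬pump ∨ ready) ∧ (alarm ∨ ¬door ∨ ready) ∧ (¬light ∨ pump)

The formula is unsatisfiable.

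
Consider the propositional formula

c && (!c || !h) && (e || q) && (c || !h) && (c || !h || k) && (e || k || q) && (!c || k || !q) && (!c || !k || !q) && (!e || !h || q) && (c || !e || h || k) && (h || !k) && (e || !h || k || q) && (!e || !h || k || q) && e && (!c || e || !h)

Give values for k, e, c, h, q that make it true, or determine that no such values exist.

Unit clause (c) forces c = True.
In (!c || !h) only !h is left, so h = False.
In (h || !k) only !k is left, so k = False.
Unit clause (e) forces e = True.
In (!c || k || !q) only !q is left, so q = False.
All clauses satisfied.

k=F, e=T, c=T, h=F, q=F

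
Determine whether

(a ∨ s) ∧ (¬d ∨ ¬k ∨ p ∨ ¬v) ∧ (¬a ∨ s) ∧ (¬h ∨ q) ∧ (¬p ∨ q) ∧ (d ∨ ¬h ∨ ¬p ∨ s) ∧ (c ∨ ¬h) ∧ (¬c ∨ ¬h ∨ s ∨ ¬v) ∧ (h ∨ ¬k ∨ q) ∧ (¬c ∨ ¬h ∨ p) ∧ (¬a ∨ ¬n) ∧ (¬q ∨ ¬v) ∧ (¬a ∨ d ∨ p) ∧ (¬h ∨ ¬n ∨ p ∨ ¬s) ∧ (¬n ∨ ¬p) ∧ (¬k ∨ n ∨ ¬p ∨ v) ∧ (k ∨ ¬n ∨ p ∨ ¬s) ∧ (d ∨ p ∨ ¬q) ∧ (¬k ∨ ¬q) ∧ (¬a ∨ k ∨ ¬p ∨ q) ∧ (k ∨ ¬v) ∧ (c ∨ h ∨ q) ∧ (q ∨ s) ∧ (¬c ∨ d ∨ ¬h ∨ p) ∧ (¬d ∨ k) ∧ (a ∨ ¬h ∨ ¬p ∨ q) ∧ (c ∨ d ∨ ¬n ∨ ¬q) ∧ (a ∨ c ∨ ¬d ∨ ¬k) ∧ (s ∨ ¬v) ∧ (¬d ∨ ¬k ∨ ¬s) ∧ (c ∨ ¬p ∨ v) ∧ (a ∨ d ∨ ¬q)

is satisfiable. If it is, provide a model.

Set q = True.
  then (¬q ∨ ¬v) forces v = False.
  then (¬k ∨ ¬q) forces k = False.
  then (¬d ∨ k) forces d = False.
  then (a ∨ d ∨ ¬q) forces a = True.
  then (¬a ∨ s) forces s = True.
  then (¬a ∨ ¬n) forces n = False.
  then (¬a ∨ d ∨ p) forces p = True.
  then (c ∨ ¬p ∨ v) forces c = True.
Set h = False.
All clauses satisfied.

q = True; d = False; s = True; v = False; k = False; c = True; a = True; p = True; n = False; h = False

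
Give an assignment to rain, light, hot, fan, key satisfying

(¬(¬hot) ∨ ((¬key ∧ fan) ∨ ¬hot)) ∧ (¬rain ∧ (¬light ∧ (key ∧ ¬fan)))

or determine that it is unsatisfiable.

rain=F, light=F, hot=F, fan=F, key=T

  ¬(¬hot) ∨ ((¬key ∧ fan) ∨ ¬hot) = True
    ¬(¬hot) = False
      ¬hot = True
    (¬key ∧ fan) ∨ ¬hot = True
      ¬key ∧ fan = False
        ¬key = False
      ¬hot = True
  ¬rain ∧ (¬light ∧ (key ∧ ¬fan)) = True
    ¬rain = True
    ¬light ∧ (key ∧ ¬fan) = True
      ¬light = True
      key ∧ ¬fan = True
        ¬fan = True
Both conjuncts True, so the formula holds.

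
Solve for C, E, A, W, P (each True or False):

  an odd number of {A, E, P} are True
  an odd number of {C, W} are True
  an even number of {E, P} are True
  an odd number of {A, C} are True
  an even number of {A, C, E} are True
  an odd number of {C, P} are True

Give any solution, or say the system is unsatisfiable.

C = False, E = True, A = True, W = True, P = True

{A, E, P}: 3 true → odd ✓
{C, W}: 1 true → odd ✓
{E, P}: 2 true → even ✓
{A, C}: 1 true → odd ✓
{A, C, E}: 2 true → even ✓
{C, P}: 1 true → odd ✓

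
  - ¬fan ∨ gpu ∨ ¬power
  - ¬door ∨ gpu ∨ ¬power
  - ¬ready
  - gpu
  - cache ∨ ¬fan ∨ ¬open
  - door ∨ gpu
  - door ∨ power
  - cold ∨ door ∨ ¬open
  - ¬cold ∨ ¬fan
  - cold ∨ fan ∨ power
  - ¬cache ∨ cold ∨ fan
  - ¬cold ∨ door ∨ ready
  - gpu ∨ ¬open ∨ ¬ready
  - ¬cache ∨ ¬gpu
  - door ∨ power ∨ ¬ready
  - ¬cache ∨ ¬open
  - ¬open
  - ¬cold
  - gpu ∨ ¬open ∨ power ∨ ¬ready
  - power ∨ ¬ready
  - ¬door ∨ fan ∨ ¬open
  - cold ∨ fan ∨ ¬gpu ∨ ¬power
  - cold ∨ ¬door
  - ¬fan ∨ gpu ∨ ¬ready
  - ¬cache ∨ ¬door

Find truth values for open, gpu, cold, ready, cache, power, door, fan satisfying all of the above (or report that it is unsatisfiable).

open: False, gpu: True, cold: False, ready: False, cache: False, power: True, door: False, fan: True

Unit clause (¬ready) forces ready = False.
Unit clause (gpu) forces gpu = True.
In (¬cache ∨ ¬gpu) only ¬cache is left, so cache = False.
Unit clause (¬open) forces open = False.
Unit clause (¬cold) forces cold = False.
In (cold ∨ ¬door) only ¬door is left, so door = False.
In (door ∨ power) only power is left, so power = True.
In (cold ∨ fan ∨ ¬gpu ∨ ¬power) only fan is left, so fan = True.
All clauses satisfied.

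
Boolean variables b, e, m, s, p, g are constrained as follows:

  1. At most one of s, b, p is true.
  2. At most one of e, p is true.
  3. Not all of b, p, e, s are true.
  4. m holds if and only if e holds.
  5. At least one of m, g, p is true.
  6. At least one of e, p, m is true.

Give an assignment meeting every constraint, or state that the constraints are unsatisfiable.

b = False, e = False, m = False, s = False, p = True, g = False

  (1) {s, b, p}: 1 true — at most one ✓
  (2) {e, p}: 1 true — at most one ✓
  (3) {b, p, e, s}: 1/4 true — not all ✓
  (4) m=F, e=F — same ✓
  (5) {m, g, p}: 1 true — at least one ✓
  (6) {e, p, m}: 1 true — at least one ✓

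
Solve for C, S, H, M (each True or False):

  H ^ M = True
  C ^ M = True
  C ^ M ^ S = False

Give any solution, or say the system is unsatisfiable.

C = True, S = True, H = True, M = False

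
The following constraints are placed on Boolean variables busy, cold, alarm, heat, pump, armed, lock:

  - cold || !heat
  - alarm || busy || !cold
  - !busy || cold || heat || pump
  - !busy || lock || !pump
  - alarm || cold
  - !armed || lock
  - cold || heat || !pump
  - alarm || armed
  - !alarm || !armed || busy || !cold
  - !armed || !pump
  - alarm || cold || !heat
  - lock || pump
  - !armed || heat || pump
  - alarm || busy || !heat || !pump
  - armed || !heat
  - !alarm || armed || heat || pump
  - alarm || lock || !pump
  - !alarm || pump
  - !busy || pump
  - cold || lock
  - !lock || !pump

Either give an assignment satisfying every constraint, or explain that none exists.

busy: False; cold: True; alarm: True; heat: False; pump: True; armed: False; lock: False

Try busy = True:
  (!busy || pump) forces pump = True.
  (!busy || lock || !pump) forces lock = True.
  clause (!lock || !pump) is falsified — backtrack.
So busy = False.
Set cold = True.
  then (alarm || busy || !cold) forces alarm = True.
  then (!alarm || !armed || busy || !cold) forces armed = False.
  then (armed || !heat) forces heat = False.
  then (!alarm || armed || heat || pump) forces pump = True.
  then (!lock || !pump) forces lock = False.
All clauses satisfied.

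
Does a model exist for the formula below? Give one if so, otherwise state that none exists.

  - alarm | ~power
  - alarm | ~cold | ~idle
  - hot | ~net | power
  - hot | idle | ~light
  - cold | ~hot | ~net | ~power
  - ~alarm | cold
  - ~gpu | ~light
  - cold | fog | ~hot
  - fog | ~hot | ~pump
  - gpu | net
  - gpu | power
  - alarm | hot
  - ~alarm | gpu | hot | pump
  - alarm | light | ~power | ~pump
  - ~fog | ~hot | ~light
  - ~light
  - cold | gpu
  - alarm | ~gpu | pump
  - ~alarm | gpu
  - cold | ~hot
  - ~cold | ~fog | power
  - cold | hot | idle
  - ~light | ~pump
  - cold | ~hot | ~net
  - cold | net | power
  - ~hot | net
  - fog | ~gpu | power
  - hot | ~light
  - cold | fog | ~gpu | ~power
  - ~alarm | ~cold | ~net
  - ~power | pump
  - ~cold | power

alarm: True, hot: False, idle: True, cold: True, net: False, power: True, pump: True, light: False, gpu: True, fog: False

Unit clause (~light) forces light = False.
Set alarm = True.
  then (~alarm | cold) forces cold = True.
  then (~alarm | gpu) forces gpu = True.
  then (~alarm | ~cold | ~net) forces net = False.
  then (~cold | power) forces power = True.
  then (~hot | net) forces hot = False.
  then (~power | pump) forces pump = True.
Set idle = True.
Set fog = False.
All clauses satisfied.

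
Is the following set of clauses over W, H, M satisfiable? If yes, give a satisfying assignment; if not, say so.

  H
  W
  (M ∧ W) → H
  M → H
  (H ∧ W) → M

W = True, H = True, M = True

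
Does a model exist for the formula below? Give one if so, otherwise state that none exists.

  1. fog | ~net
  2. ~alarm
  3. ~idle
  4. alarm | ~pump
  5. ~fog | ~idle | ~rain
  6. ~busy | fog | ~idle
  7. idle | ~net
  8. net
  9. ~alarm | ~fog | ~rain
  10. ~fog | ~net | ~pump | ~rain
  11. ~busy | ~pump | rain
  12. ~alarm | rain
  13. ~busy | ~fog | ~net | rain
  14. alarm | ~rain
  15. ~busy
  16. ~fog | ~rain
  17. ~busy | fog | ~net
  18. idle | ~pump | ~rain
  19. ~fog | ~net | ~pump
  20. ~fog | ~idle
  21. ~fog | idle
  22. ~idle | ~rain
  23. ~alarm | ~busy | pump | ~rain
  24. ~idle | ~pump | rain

Case alarm = True:
  Clause (~alarm) is falsified — contradiction.
Case alarm = False:
  (~idle) forces idle = False.
  (alarm | ~pump) forces pump = False.
  (idle | ~net) forces net = False.
  Clause (net) is falsified — contradiction.
Both cases fail, so the formula is unsatisfiable.

The formula is unsatisfiable.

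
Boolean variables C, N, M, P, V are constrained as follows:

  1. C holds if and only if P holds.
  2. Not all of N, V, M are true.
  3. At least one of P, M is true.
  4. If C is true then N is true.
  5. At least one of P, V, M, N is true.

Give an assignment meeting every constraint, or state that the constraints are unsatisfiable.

C: True, N: True, M: False, P: True, V: True

  (1) C=T, P=T — same ✓
  (2) {N, V, M}: 2/3 true — not all ✓
  (3) {P, M}: 1 true — at least one ✓
  (4) C=T ⇒ N: T ✓
  (5) {P, V, M, N}: 3 true — at least one ✓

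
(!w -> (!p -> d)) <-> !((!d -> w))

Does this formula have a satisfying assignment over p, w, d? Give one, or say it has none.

p = True, w = False, d = False

  (!w -> (!p -> d)) <-> !((!d -> w)) = True
    !w -> (!p -> d) = True
      !w = True
      !p -> d = True
        !p = False
    !((!d -> w)) = True
      !d -> w = False
        !d = True
The formula evaluates to True.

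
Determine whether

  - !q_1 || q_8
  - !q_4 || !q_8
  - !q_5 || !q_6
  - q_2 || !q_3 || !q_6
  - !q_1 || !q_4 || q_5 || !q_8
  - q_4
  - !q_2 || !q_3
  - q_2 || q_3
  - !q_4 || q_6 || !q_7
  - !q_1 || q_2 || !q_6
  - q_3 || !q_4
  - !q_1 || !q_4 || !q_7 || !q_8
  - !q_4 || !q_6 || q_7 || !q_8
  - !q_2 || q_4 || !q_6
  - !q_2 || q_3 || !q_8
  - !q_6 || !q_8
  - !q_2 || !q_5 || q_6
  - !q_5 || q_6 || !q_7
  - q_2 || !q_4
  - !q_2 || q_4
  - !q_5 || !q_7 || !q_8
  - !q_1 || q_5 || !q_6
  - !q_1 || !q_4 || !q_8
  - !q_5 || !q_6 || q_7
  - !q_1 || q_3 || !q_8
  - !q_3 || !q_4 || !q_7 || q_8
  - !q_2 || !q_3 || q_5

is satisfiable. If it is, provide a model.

No satisfying assignment exists.

Case q_4 = True:
  (!q_4 || !q_8) forces q_8 = False.
  (!q_1 || q_8) forces q_1 = False.
  (q_3 || !q_4) forces q_3 = True.
  (!q_2 || !q_3) forces q_2 = False.
  Clause (q_2 || !q_4) is falsified — contradiction.
Case q_4 = False:
  Clause (q_4) is falsified — contradiction.
Both cases fail, so the formula is unsatisfiable.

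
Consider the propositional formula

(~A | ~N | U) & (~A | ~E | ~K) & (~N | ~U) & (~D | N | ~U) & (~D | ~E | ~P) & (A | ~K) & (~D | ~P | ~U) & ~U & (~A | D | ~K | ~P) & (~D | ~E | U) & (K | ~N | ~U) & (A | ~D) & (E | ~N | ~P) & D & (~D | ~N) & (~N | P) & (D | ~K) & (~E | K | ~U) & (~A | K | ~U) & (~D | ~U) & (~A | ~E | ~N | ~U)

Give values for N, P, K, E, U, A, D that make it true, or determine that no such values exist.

N = False, P = True, K = False, E = False, U = False, A = True, D = True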